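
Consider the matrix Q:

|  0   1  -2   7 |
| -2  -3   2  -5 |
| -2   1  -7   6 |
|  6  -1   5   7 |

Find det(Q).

The determinant is -430.

Expand along row 1 (it has 1 zero):
  − (1) · M_12   where M_12 = det([-2 2 -5; -2 -7 6; 6 5 7]) = 98
  + (-2) · M_13   where M_13 = det([-2 -3 -5; -2 1 6; 6 -1 7]) = -156
  − (7) · M_14   where M_14 = det([-2 -3 2; -2 1 -7; 6 -1 5]) = 92
det = (-1)·(1)·(98) + (+1)·(-2)·(-156) + (-1)·(7)·(92) = -430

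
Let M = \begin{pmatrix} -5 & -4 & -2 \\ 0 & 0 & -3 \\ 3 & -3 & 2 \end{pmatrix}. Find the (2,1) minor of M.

Delete row 2 and column 1; the remaining 2×2 submatrix is [-4 -2; -3 2].
Its determinant is (-4)·2 − (-2)·(-3) = -14.

-14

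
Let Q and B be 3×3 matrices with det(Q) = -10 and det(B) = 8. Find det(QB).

det(QB) = det(Q)·det(B) = (-10)·(8) = -80

-80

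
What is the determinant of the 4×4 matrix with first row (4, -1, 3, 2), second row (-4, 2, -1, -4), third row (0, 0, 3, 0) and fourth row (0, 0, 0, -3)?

-36

The matrix is block upper-triangular with a 2×2 block and a 2×2 block on the diagonal, so its determinant equals the product of the determinants of the diagonal blocks.
det of the 2×2 block = 4
det of the 2×2 block = -9
det = (4)·(-9) = -36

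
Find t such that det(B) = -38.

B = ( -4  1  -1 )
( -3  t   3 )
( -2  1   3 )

4

Expanding along the row containing t, det(B) is linear in t: det(B) = (-14)·t + (18).
Set (-14)·t + (18) = -38  ⇒  (-14)·t = -56  ⇒  t = 4.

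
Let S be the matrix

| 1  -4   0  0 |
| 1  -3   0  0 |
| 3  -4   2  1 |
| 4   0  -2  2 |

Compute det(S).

|S| = 6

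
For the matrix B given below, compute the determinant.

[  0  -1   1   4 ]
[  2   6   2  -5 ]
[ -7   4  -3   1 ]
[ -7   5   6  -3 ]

Expand along row 1 (it has 1 zero):
  − (-1) · M_12   where M_12 = det([2 2 -5; -7 -3 1; -7 6 -3]) = 265
  + (1) · M_13   where M_13 = det([2 6 -5; -7 4 1; -7 5 -3]) = -167
  − (4) · M_14   where M_14 = det([2 6 2; -7 4 -3; -7 5 6]) = 442
det = (-1)·(-1)·(265) + (+1)·(1)·(-167) + (-1)·(4)·(442) = -1670

The determinant is -1670.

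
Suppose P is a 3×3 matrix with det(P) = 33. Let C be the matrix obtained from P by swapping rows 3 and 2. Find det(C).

-33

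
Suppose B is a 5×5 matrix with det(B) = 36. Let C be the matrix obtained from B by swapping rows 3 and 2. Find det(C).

-36

Swapping two rows multiplies the determinant by −1.
det(C) = (-1)·(36) = -36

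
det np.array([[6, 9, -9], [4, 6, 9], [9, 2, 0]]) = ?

1035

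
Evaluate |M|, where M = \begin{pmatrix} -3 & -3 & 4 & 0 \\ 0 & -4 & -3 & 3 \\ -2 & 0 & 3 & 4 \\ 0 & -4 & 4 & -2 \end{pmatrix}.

-392

Expand along column 1 (it has 2 zeros):
  + (-3) · M_11   where M_11 = det([-4 -3 3; 0 3 4; -4 4 -2]) = 172
  + (-2) · M_31   where M_31 = det([-3 4 0; -4 -3 3; -4 4 -2]) = -62
det = (+1)·(-3)·(172) + (+1)·(-2)·(-62) = -392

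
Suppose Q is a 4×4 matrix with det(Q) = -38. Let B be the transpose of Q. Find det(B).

-38

det(Qᵀ) = det(Q).
det(B) = (1)·(-38) = -38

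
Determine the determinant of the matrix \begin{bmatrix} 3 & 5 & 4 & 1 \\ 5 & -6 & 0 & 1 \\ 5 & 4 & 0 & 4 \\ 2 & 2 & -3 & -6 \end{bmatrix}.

The determinant is -1871.

Expand along column 3 (it has 2 zeros):
  + (4) · M_13   where M_13 = det([5 -6 1; 5 4 4; 2 2 -6]) = -386
  − (-3) · M_43   where M_43 = det([3 5 1; 5 -6 1; 5 4 4]) = -109
det = (+1)·(4)·(-386) + (-1)·(-3)·(-109) = -1871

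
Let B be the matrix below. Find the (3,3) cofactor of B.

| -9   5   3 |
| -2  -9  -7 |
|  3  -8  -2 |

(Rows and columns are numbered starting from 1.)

91

Delete row 3 and column 3; the remaining 2×2 submatrix is [-9 5; -2 -9].
Its determinant is (-9)·(-9) − 5·(-2) = 91.
The cofactor carries sign (−1)^(3+3) = +1, so C_{3,3} = +(91) = 91.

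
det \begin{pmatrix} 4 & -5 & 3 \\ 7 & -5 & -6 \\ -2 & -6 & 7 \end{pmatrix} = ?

The determinant is -255.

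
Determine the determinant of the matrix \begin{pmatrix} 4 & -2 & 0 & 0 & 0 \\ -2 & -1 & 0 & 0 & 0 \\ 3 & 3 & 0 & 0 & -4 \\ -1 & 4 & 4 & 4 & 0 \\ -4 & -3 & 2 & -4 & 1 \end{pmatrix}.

The matrix is block lower-triangular with a 2×2 block and a 3×3 block on the diagonal, so its determinant equals the product of the determinants of the diagonal blocks.
det of the 2×2 block = -8
det of the 3×3 block = 96
det = (-8)·(96) = -768

The determinant is -768.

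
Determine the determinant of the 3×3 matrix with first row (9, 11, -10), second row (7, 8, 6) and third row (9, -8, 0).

The determinant is 2306.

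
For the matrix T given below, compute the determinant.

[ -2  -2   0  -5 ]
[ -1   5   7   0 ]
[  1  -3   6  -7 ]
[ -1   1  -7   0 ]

Expand along column 4 (it has 2 zeros):
  − (-5) · M_14   where M_14 = det([-1 5 7; 1 -3 6; -1 1 -7]) = -24
  − (-7) · M_34   where M_34 = det([-2 -2 0; -1 5 7; -1 1 -7]) = 112
det = (-1)·(-5)·(-24) + (-1)·(-7)·(112) = 664

664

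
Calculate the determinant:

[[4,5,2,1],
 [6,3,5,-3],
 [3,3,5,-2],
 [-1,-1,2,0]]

-94

Expand along row 4 (it has 1 zero):
  − (-1) · M_41   where M_41 = det([5 2 1; 3 5 -3; 3 5 -2]) = 19
  + (-1) · M_42   where M_42 = det([4 2 1; 6 5 -3; 3 5 -2]) = 41
  − (2) · M_43   where M_43 = det([4 5 1; 6 3 -3; 3 3 -2]) = 36
det = (-1)·(-1)·(19) + (+1)·(-1)·(41) + (-1)·(2)·(36) = -94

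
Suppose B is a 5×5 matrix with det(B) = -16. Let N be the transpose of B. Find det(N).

-16

det(Bᵀ) = det(B).
det(N) = (1)·(-16) = -16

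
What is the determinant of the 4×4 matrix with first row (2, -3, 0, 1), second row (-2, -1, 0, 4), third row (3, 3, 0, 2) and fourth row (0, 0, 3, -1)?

237

Expand along column 3 (it has 3 zeros):
  − (3) · M_43   where M_43 = det([2 -3 1; -2 -1 4; 3 3 2]) = -79
det = (-1)·(3)·(-79) = 237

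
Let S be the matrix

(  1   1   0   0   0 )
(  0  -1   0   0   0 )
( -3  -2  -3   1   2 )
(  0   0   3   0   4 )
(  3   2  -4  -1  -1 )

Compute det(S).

The determinant is 31.

S is block lower-triangular with a 2×2 block and a 3×3 block on the diagonal, so its determinant equals the product of the determinants of the diagonal blocks.
det of the 2×2 block = -1
det of the 3×3 block = -31
det = (-1)·(-31) = 31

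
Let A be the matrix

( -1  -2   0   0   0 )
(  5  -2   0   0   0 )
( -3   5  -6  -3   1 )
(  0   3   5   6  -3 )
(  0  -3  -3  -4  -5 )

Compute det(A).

1776

A is block lower-triangular with a 2×2 block and a 3×3 block on the diagonal, so its determinant equals the product of the determinants of the diagonal blocks.
det of the 2×2 block = 12
det of the 3×3 block = 148
det = (12)·(148) = 1776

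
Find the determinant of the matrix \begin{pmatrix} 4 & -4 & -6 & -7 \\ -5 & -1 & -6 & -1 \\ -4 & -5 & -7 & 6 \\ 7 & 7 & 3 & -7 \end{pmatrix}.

Expand along row 1:
  + (4) · M_11   where M_11 = det([-1 -6 -1; -5 -7 6; 7 3 -7]) = -107
  − (-4) · M_12   where M_12 = det([-5 -6 -1; -4 -7 6; 7 3 -7]) = -276
  + (-6) · M_13   where M_13 = det([-5 -1 -1; -4 -5 6; 7 7 -7]) = 14
  − (-7) · M_14   where M_14 = det([-5 -1 -6; -4 -5 -7; 7 7 3]) = -175
det = (+1)·(4)·(-107) + (-1)·(-4)·(-276) + (+1)·(-6)·(14) + (-1)·(-7)·(-175) = -2841

-2841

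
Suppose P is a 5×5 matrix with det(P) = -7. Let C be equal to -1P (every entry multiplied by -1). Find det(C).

For a 5×5 matrix, det(-1P) = (-1)^5·det(P) = -1·det(P).
det(C) = (-1)·(-7) = 7

7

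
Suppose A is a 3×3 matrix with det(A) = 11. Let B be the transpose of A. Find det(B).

det(B) = 11

det(Aᵀ) = det(A).
det(B) = (1)·(11) = 11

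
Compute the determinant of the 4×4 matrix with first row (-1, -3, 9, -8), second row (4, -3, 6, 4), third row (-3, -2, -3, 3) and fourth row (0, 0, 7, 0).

The determinant is -1463.

Expand along row 4 (it has 3 zeros):
  − (7) · M_43   where M_43 = det([-1 -3 -8; 4 -3 4; -3 -2 3]) = 209
det = (-1)·(7)·(209) = -1463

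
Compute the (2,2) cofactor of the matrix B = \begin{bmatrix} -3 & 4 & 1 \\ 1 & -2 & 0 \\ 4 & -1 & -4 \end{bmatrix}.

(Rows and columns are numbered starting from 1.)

Delete row 2 and column 2; the remaining 2×2 submatrix is [-3 1; 4 -4].
Its determinant is (-3)·(-4) − 1·4 = 8.
The cofactor carries sign (−1)^(2+2) = +1, so C_{2,2} = +(8) = 8.

The cofactor is 8.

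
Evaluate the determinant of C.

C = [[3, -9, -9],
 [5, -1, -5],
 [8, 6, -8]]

Expand along row 1:
  + 3 · |-1 -5; 6 -8| = 3·(8 − (-30)) = 114
  − (-9) · |5 -5; 8 -8| = −(-9)·(-40 − (-40)) = 0
  + (-9) · |5 -1; 8 6| = (-9)·(30 − (-8)) = -342
Sum: (114) + (0) + (-342) = -228

-228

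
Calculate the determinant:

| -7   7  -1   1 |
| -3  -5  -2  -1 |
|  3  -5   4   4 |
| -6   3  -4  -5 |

Expand along row 1:
  + (-7) · M_11   where M_11 = det([-5 -2 -1; -5 4 4; 3 -4 -5]) = 38
  − (7) · M_12   where M_12 = det([-3 -2 -1; 3 4 4; -6 -4 -5]) = 18
  + (-1) · M_13   where M_13 = det([-3 -5 -1; 3 -5 4; -6 3 -5]) = 27
  − (1) · M_14   where M_14 = det([-3 -5 -2; 3 -5 4; -6 3 -4]) = 78
det = (+1)·(-7)·(38) + (-1)·(7)·(18) + (+1)·(-1)·(27) + (-1)·(1)·(78) = -497

The determinant is -497.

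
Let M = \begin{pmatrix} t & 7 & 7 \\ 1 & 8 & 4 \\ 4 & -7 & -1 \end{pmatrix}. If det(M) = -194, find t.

Expanding along the column containing t, det(M) is linear in t: det(M) = (20)·t + (-154).
Set (20)·t + (-154) = -194  ⇒  (20)·t = -40  ⇒  t = -2.

t = -2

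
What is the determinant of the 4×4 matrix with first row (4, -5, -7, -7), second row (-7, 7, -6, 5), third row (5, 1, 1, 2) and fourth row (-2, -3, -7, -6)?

-201

Expand along row 1:
  + (4) · M_11   where M_11 = det([7 -6 5; 1 1 2; -3 -7 -6]) = 36
  − (-5) · M_12   where M_12 = det([-7 -6 5; 5 1 2; -2 -7 -6]) = -377
  + (-7) · M_13   where M_13 = det([-7 7 5; 5 1 2; -2 -3 -6]) = 117
  − (-7) · M_14   where M_14 = det([-7 7 -6; 5 1 1; -2 -3 -7]) = 337
det = (+1)·(4)·(36) + (-1)·(-5)·(-377) + (+1)·(-7)·(117) + (-1)·(-7)·(337) = -201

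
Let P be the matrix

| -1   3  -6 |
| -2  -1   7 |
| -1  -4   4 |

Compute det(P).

-63

Expand along column 1:
  + (-1) · |-1 7; -4 4| = (-1)·(-4 − (-28)) = -24
  − (-2) · |3 -6; -4 4| = −(-2)·(12 − 24) = -24
  + (-1) · |3 -6; -1 7| = (-1)·(21 − 6) = -15
Sum: (-24) + (-24) + (-15) = -63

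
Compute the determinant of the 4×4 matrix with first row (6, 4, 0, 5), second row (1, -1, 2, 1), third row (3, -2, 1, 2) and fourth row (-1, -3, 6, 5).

184

Expand along row 1 (it has 1 zero):
  + (6) · M_11   where M_11 = det([-1 2 1; -2 1 2; -3 6 5]) = 6
  − (4) · M_12   where M_12 = det([1 2 1; 3 1 2; -1 6 5]) = -22
  − (5) · M_14   where M_14 = det([1 -1 2; 3 -2 1; -1 -3 6]) = -12
det = (+1)·(6)·(6) + (-1)·(4)·(-22) + (-1)·(5)·(-12) = 184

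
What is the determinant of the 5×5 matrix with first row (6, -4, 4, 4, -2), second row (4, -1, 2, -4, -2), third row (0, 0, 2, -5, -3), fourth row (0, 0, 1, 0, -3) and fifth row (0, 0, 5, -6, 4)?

The matrix is block upper-triangular with a 2×2 block and a 3×3 block on the diagonal, so its determinant equals the product of the determinants of the diagonal blocks.
det of the 2×2 block = 10
det of the 3×3 block = 77
det = (10)·(77) = 770

770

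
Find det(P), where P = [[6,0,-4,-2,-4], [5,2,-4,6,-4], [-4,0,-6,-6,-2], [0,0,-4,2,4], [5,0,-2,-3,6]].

|P| = -6400

Expand along column 2 (it has 4 zeros):
  + (2) · M_22   where M_22 = det([6 -4 -2 -4; -4 -6 -6 -2; 0 -4 2 4; 5 -2 -3 6]) = -3200
det = (+1)·(2)·(-3200) = -6400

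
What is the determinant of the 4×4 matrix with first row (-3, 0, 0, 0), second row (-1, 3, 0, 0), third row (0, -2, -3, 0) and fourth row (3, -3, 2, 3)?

81

The matrix is lower triangular, so the determinant is the product of the diagonal entries:
det = (-3) · (3) · (-3) · (3) = 81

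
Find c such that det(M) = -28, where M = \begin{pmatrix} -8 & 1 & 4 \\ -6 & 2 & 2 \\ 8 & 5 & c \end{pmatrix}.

Expanding along the row containing c, det(M) is linear in c: det(M) = (-10)·c + (-88).
Set (-10)·c + (-88) = -28  ⇒  (-10)·c = 60  ⇒  c = -6.

-6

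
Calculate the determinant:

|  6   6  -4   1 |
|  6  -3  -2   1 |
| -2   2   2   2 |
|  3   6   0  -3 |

Expand along row 4 (it has 1 zero):
  − (3) · M_41   where M_41 = det([6 -4 1; -3 -2 1; 2 2 2]) = -70
  + (6) · M_42   where M_42 = det([6 -4 1; 6 -2 1; -2 2 2]) = 28
  + (-3) · M_44   where M_44 = det([6 6 -4; 6 -3 -2; -2 2 2]) = -84
det = (-1)·(3)·(-70) + (+1)·(6)·(28) + (+1)·(-3)·(-84) = 630

630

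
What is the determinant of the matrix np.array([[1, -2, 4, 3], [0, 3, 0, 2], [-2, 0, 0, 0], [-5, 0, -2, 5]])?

Expand along row 3 (it has 3 zeros):
  + (-2) · M_31   where M_31 = det([-2 4 3; 3 0 2; 0 -2 5]) = -86
det = (+1)·(-2)·(-86) = 172

The determinant is 172.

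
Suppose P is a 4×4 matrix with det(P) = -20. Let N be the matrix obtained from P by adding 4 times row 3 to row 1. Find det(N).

The determinant is -20.

Adding a multiple of one row to another leaves the determinant unchanged.
det(N) = (1)·(-20) = -20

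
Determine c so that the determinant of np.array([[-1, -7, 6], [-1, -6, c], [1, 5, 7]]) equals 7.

Expanding along the column containing c, det(M) is linear in c: det(M) = (-2)·c + (-1).
Set (-2)·c + (-1) = 7  ⇒  (-2)·c = 8  ⇒  c = -4.

c = -4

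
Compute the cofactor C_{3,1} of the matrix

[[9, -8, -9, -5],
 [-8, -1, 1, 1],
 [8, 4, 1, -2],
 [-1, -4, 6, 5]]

9

Delete row 3 and column 1; the remaining 3×3 submatrix is [-8 -9 -5; -1 1 1; -4 6 5].
Its determinant is 9.
The cofactor carries sign (−1)^(3+1) = +1, so C_{3,1} = +(9) = 9.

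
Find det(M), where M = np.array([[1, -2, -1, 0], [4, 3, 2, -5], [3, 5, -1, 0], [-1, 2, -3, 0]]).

220

Expand along column 4 (it has 3 zeros):
  + (-5) · M_24   where M_24 = det([1 -2 -1; 3 5 -1; -1 2 -3]) = -44
det = (+1)·(-5)·(-44) = 220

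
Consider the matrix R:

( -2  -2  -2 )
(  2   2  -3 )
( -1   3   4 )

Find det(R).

det(R) = -40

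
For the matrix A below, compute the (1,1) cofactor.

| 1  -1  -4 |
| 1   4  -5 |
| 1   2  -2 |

Delete row 1 and column 1; the remaining 2×2 submatrix is [4 -5; 2 -2].
Its determinant is 4·(-2) − (-5)·2 = 2.
The cofactor carries sign (−1)^(1+1) = +1, so C_{1,1} = +(2) = 2.

The cofactor is 2.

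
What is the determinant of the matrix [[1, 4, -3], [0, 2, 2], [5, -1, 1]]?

Expand along row 2:
  + 2 · |1 -3; 5 1| = 2·(1 − (-15)) = 32
  − 2 · |1 4; 5 -1| = −2·(-1 − 20) = 42
Sum: (32) + (42) = 74

74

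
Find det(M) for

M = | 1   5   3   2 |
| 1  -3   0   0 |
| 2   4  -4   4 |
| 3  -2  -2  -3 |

Expand along row 2 (it has 2 zeros):
  − (1) · M_21   where M_21 = det([5 3 2; 4 -4 4; -2 -2 -3]) = 80
  + (-3) · M_22   where M_22 = det([1 3 2; 2 -4 4; 3 -2 -3]) = 90
det = (-1)·(1)·(80) + (+1)·(-3)·(90) = -350

|M| = -350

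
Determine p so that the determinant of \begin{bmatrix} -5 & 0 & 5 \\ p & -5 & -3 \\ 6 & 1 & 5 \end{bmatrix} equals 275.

Expanding along the row containing p, det(B) is linear in p: det(B) = (5)·p + (260).
Set (5)·p + (260) = 275  ⇒  (5)·p = 15  ⇒  p = 3.

3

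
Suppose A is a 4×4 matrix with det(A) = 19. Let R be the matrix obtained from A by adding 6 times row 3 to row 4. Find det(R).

19

Adding a multiple of one row to another leaves the determinant unchanged.
det(R) = (1)·(19) = 19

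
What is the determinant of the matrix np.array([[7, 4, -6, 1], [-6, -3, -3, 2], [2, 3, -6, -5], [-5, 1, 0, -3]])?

Expand along row 4 (it has 1 zero):
  − (-5) · M_41   where M_41 = det([4 -6 1; -3 -3 2; 3 -6 -5]) = 189
  + (1) · M_42   where M_42 = det([7 -6 1; -6 -3 2; 2 -6 -5]) = 387
  + (-3) · M_44   where M_44 = det([7 4 -6; -6 -3 -3; 2 3 -6]) = 93
det = (-1)·(-5)·(189) + (+1)·(1)·(387) + (+1)·(-3)·(93) = 1053

1053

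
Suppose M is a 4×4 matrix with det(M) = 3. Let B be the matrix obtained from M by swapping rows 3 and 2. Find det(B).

Swapping two rows multiplies the determinant by −1.
det(B) = (-1)·(3) = -3

|B| = -3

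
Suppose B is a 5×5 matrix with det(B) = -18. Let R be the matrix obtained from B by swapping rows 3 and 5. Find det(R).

|R| = 18

Swapping two rows multiplies the determinant by −1.
det(R) = (-1)·(-18) = 18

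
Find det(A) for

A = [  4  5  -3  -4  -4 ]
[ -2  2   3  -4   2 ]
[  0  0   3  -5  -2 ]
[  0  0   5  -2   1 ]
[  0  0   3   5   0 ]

det(A) = -1656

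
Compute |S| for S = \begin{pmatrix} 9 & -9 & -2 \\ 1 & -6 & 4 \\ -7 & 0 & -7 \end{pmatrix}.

det(S) = 651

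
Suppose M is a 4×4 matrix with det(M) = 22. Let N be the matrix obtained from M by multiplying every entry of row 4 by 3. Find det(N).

Scaling one row by 3 multiplies the determinant by 3.
det(N) = (3)·(22) = 66

det(N) = 66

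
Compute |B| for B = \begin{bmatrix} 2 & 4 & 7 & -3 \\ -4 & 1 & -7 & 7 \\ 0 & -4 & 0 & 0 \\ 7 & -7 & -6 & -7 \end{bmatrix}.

|B| = 440

Expand along row 3 (it has 3 zeros):
  − (-4) · M_32   where M_32 = det([2 7 -3; -4 -7 7; 7 -6 -7]) = 110
det = (-1)·(-4)·(110) = 440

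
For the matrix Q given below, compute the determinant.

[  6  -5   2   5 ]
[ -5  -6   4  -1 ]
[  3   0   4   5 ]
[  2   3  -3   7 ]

The determinant is -2032.

Expand along row 3 (it has 1 zero):
  + (3) · M_31   where M_31 = det([-5 2 5; -6 4 -1; 3 -3 7]) = -17
  + (4) · M_33   where M_33 = det([6 -5 5; -5 -6 -1; 2 3 7]) = -414
  − (5) · M_34   where M_34 = det([6 -5 2; -5 -6 4; 2 3 -3]) = 65
det = (+1)·(3)·(-17) + (+1)·(4)·(-414) + (-1)·(5)·(65) = -2032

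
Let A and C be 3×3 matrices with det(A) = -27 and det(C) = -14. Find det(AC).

det(AC) = 378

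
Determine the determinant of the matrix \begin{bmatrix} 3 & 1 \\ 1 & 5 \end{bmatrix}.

det = 3·5 − 1·1 = 15 − 1 = 14

14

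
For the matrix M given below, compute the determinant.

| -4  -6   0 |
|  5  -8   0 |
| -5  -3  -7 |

Expand along column 3:
  + (-7) · |-4 -6; 5 -8| = (-7)·(32 − (-30)) = -434

The determinant is -434.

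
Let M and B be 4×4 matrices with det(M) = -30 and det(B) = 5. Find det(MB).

det(MB) = det(M)·det(B) = (-30)·(5) = -150

|MB| = -150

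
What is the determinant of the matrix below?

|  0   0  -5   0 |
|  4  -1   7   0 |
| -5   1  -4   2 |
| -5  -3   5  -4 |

-190

Expand along row 1 (it has 3 zeros):
  + (-5) · M_13   where M_13 = det([4 -1 0; -5 1 2; -5 -3 -4]) = 38
det = (+1)·(-5)·(38) = -190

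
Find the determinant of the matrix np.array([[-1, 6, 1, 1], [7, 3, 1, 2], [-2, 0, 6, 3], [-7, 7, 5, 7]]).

-1286

Expand along row 3 (it has 1 zero):
  + (-2) · M_31   where M_31 = det([6 1 1; 3 1 2; 7 5 7]) = -17
  + (6) · M_33   where M_33 = det([-1 6 1; 7 3 2; -7 7 7]) = -315
  − (3) · M_34   where M_34 = det([-1 6 1; 7 3 1; -7 7 5]) = -190
det = (+1)·(-2)·(-17) + (+1)·(6)·(-315) + (-1)·(3)·(-190) = -1286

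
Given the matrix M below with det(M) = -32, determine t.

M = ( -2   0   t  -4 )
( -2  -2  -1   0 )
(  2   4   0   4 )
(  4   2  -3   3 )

t = 6

Expanding along the row containing t, det(M) is linear in t: det(M) = (-28)·t + (136).
Set (-28)·t + (136) = -32  ⇒  (-28)·t = -168  ⇒  t = 6.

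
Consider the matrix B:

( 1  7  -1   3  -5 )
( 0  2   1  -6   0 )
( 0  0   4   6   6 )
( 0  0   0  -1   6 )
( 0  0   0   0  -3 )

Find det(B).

det(B) = 24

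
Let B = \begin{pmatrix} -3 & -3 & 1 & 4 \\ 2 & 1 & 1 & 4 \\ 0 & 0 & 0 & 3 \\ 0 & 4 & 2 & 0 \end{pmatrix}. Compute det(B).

|B| = -78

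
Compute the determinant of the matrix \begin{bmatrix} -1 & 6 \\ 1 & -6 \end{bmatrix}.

0

det = (-1)·(-6) − 6·1 = 6 − 6 = 0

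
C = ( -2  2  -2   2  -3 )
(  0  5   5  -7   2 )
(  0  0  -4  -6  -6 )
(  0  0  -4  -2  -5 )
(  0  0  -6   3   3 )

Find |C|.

1440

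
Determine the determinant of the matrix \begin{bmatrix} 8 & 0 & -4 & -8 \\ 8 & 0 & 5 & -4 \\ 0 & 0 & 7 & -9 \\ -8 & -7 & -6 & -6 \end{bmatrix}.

Expand along column 2 (it has 3 zeros):
  + (-7) · M_42   where M_42 = det([8 -4 -8; 8 5 -4; 0 7 -9]) = -872
det = (+1)·(-7)·(-872) = 6104

6104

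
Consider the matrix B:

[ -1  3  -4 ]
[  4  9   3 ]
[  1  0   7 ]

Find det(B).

Expand along column 2:
  − 3 · |4 3; 1 7| = −3·(28 − 3) = -75
  + 9 · |-1 -4; 1 7| = 9·(-7 − (-4)) = -27
Sum: (-75) + (-27) = -102

-102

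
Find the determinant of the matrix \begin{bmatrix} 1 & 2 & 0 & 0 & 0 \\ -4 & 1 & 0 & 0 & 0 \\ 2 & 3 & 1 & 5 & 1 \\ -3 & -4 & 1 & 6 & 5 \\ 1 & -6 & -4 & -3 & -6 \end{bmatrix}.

The matrix is block lower-triangular with a 2×2 block and a 3×3 block on the diagonal, so its determinant equals the product of the determinants of the diagonal blocks.
det of the 2×2 block = 9
det of the 3×3 block = -70
det = (9)·(-70) = -630

The determinant is -630.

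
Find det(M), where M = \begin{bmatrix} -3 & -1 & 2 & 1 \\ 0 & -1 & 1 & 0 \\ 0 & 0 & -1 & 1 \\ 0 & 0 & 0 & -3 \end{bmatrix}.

det(M) = 9

M is upper triangular, so det(M) is the product of the diagonal entries:
det = (-3) · (-1) · (-1) · (-3) = 9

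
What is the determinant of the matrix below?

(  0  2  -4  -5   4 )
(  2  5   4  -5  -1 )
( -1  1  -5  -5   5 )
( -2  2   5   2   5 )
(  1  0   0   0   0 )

Expand along row 5 (it has 4 zeros):
  + (1) · M_51   where M_51 = det([2 -4 -5 4; 5 4 -5 -1; 1 -5 -5 5; 2 5 2 5]) = -241
det = (+1)·(1)·(-241) = -241

The determinant is -241.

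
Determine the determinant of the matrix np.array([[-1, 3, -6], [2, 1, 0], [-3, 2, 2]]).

Expand along column 3:
  + (-6) · |2 1; -3 2| = (-6)·(4 − (-3)) = -42
  + 2 · |-1 3; 2 1| = 2·(-1 − 6) = -14
Sum: (-42) + (-14) = -56

-56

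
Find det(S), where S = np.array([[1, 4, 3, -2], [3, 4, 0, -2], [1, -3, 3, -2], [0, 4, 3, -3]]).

Expand along row 2 (it has 1 zero):
  − (3) · M_21   where M_21 = det([4 3 -2; -3 3 -2; 4 3 -3]) = -21
  + (4) · M_22   where M_22 = det([1 3 -2; 1 3 -2; 0 3 -3]) = 0
  + (-2) · M_24   where M_24 = det([1 4 3; 1 -3 3; 0 4 3]) = -21
det = (-1)·(3)·(-21) + (+1)·(4)·(0) + (+1)·(-2)·(-21) = 105

The determinant is 105.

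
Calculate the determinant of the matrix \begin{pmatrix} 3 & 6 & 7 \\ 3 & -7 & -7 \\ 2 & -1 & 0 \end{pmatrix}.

The determinant is -28.

Expand along row 3:
  + 2 · |6 7; -7 -7| = 2·(-42 − (-49)) = 14
  − (-1) · |3 7; 3 -7| = −(-1)·(-21 − 21) = -42
Sum: (14) + (-42) = -28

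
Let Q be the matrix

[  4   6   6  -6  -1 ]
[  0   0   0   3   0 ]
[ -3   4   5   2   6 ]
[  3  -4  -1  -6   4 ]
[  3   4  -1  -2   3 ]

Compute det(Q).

det(Q) = 6696

Expand along row 2 (it has 4 zeros):
  + (3) · M_24   where M_24 = det([4 6 6 -1; -3 4 5 6; 3 -4 -1 4; 3 4 -1 3]) = 2232
det = (+1)·(3)·(2232) = 6696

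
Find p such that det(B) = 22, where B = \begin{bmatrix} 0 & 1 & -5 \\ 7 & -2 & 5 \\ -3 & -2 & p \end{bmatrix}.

p = 9

Expanding along the column containing p, det(B) is linear in p: det(B) = (-7)·p + (85).
Set (-7)·p + (85) = 22  ⇒  (-7)·p = -63  ⇒  p = 9.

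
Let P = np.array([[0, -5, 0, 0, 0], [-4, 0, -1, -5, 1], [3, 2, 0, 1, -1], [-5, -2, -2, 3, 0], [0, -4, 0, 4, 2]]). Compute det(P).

Expand along row 1 (it has 4 zeros):
  − (-5) · M_12   where M_12 = det([-4 -1 -5 1; 3 0 1 -1; -5 -2 3 0; 0 0 4 2]) = 84
det = (-1)·(-5)·(84) = 420

The determinant is 420.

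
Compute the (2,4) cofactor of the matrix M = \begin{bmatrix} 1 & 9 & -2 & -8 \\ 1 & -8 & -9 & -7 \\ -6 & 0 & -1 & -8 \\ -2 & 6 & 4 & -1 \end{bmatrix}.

The cofactor is 312.

Delete row 2 and column 4; the remaining 3×3 submatrix is [1 9 -2; -6 0 -1; -2 6 4].
Its determinant is 312.
The cofactor carries sign (−1)^(2+4) = +1, so C_{2,4} = +(312) = 312.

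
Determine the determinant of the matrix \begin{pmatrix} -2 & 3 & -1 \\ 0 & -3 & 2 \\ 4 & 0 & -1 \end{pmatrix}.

The determinant is 6.

Expand along row 2:
  + (-3) · |-2 -1; 4 -1| = (-3)·(2 − (-4)) = -18
  − 2 · |-2 3; 4 0| = −2·(0 − 12) = 24
Sum: (-18) + (24) = 6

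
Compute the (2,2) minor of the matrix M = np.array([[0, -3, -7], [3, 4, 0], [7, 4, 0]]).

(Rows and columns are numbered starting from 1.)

Delete row 2 and column 2; the remaining 2×2 submatrix is [0 -7; 7 0].
Its determinant is 0·0 − (-7)·7 = 49.

49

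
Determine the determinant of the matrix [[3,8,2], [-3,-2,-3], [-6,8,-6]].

36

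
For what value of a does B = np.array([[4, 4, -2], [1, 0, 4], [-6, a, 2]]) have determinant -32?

Expanding along the row containing a, det(B) is linear in a: det(B) = (-18)·a + (-104).
Set (-18)·a + (-104) = -32  ⇒  (-18)·a = 72  ⇒  a = -4.

a = -4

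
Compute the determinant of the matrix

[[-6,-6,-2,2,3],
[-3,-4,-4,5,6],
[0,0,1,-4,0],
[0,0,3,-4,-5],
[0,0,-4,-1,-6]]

-798

The matrix is block upper-triangular with a 2×2 block and a 3×3 block on the diagonal, so its determinant equals the product of the determinants of the diagonal blocks.
det of the 2×2 block = 6
det of the 3×3 block = -133
det = (6)·(-133) = -798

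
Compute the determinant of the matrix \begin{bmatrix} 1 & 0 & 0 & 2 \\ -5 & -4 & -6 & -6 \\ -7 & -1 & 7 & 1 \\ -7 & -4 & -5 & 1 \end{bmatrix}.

-318

Expand along row 1 (it has 2 zeros):
  + (1) · M_11   where M_11 = det([-4 -6 -6; -1 7 1; -4 -5 1]) = -228
  − (2) · M_14   where M_14 = det([-5 -4 -6; -7 -1 7; -7 -4 -5]) = 45
det = (+1)·(1)·(-228) + (-1)·(2)·(45) = -318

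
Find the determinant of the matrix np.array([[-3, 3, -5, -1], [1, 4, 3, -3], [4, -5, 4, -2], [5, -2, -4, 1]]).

836

Expand along row 1:
  + (-3) · M_11   where M_11 = det([4 3 -3; -5 4 -2; -2 -4 1]) = -73
  − (3) · M_12   where M_12 = det([1 3 -3; 4 4 -2; 5 -4 1]) = 62
  + (-5) · M_13   where M_13 = det([1 4 -3; 4 -5 -2; 5 -2 1]) = -116
  − (-1) · M_14   where M_14 = det([1 4 3; 4 -5 4; 5 -2 -4]) = 223
det = (+1)·(-3)·(-73) + (-1)·(3)·(62) + (+1)·(-5)·(-116) + (-1)·(-1)·(223) = 836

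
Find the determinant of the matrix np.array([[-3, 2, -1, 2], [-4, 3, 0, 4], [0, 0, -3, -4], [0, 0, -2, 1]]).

The matrix is block upper-triangular with a 2×2 block and a 2×2 block on the diagonal, so its determinant equals the product of the determinants of the diagonal blocks.
det of the 2×2 block = -1
det of the 2×2 block = -11
det = (-1)·(-11) = 11

11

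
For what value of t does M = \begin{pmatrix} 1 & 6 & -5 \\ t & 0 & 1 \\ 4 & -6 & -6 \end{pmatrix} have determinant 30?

t = 0

Expanding along the column containing t, det(M) is linear in t: det(M) = (66)·t + (30).
Set (66)·t + (30) = 30  ⇒  (66)·t = 0  ⇒  t = 0.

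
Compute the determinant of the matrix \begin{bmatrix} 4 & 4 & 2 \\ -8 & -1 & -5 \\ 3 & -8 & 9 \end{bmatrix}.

Expand along row 1:
  + 4 · |-1 -5; -8 9| = 4·(-9 − 40) = -196
  − 4 · |-8 -5; 3 9| = −4·(-72 − (-15)) = 228
  + 2 · |-8 -1; 3 -8| = 2·(64 − (-3)) = 134
Sum: (-196) + (228) + (134) = 166

The determinant is 166.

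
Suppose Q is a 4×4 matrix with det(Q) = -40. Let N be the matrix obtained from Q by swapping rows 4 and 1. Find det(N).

The determinant is 40.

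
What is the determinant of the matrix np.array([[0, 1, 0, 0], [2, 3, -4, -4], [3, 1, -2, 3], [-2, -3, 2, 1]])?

The determinant is -12.

Expand along row 1 (it has 3 zeros):
  − (1) · M_12   where M_12 = det([2 -4 -4; 3 -2 3; -2 2 1]) = 12
det = (-1)·(1)·(12) = -12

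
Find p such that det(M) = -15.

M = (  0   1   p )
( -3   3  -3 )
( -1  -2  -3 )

Expanding along the column containing p, det(M) is linear in p: det(M) = (9)·p + (-6).
Set (9)·p + (-6) = -15  ⇒  (9)·p = -9  ⇒  p = -1.

p = -1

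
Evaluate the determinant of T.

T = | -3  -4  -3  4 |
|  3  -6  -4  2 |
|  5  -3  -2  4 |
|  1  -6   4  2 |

-1180

Expand along row 1:
  + (-3) · M_11   where M_11 = det([-6 -4 2; -3 -2 4; -6 4 2]) = 144
  − (-4) · M_12   where M_12 = det([3 -4 2; 5 -2 4; 1 4 2]) = 8
  + (-3) · M_13   where M_13 = det([3 -6 2; 5 -3 4; 1 -6 2]) = 36
  − (4) · M_14   where M_14 = det([3 -6 -4; 5 -3 -2; 1 -6 4]) = 168
det = (+1)·(-3)·(144) + (-1)·(-4)·(8) + (+1)·(-3)·(36) + (-1)·(4)·(168) = -1180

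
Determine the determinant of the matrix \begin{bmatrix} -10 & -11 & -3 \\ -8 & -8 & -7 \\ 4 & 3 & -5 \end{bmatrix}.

The determinant is 114.

Expand along row 1:
  + (-10) · |-8 -7; 3 -5| = (-10)·(40 − (-21)) = -610
  − (-11) · |-8 -7; 4 -5| = −(-11)·(40 − (-28)) = 748
  + (-3) · |-8 -8; 4 3| = (-3)·(-24 − (-32)) = -24
Sum: (-610) + (748) + (-24) = 114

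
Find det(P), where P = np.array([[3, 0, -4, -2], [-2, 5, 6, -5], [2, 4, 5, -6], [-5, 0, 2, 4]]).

Expand along column 2 (it has 2 zeros):
  + (5) · M_22   where M_22 = det([3 -4 -2; 2 5 -6; -5 2 4]) = -50
  − (4) · M_32   where M_32 = det([3 -4 -2; -2 6 -5; -5 2 4]) = -82
det = (+1)·(5)·(-50) + (-1)·(4)·(-82) = 78

det(P) = 78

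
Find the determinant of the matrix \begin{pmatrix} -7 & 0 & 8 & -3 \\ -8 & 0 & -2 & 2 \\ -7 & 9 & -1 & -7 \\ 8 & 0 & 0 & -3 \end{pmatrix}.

1386

Expand along column 2 (it has 3 zeros):
  − (9) · M_32   where M_32 = det([-7 8 -3; -8 -2 2; 8 0 -3]) = -154
det = (-1)·(9)·(-154) = 1386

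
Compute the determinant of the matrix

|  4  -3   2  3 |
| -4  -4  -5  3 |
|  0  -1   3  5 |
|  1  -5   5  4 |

771

Expand along row 3 (it has 1 zero):
  − (-1) · M_32   where M_32 = det([4 2 3; -4 -5 3; 1 5 4]) = -147
  + (3) · M_33   where M_33 = det([4 -3 3; -4 -4 3; 1 -5 4]) = 11
  − (5) · M_34   where M_34 = det([4 -3 2; -4 -4 -5; 1 -5 5]) = -177
det = (-1)·(-1)·(-147) + (+1)·(3)·(11) + (-1)·(5)·(-177) = 771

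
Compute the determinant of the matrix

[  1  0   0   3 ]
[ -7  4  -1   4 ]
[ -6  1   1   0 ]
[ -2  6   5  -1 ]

Expand along row 1 (it has 2 zeros):
  + (1) · M_11   where M_11 = det([4 -1 4; 1 1 0; 6 5 -1]) = -9
  − (3) · M_14   where M_14 = det([-7 4 -1; -6 1 1; -2 6 5]) = 153
det = (+1)·(1)·(-9) + (-1)·(3)·(153) = -468

The determinant is -468.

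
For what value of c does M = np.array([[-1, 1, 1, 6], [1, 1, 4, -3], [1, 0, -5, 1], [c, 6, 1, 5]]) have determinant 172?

9

Expanding along the row containing c, det(M) is linear in c: det(M) = (42)·c + (-206).
Set (42)·c + (-206) = 172  ⇒  (42)·c = 378  ⇒  c = 9.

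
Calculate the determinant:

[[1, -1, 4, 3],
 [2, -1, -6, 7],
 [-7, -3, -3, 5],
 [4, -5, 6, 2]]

1899

Expand along row 1:
  + (1) · M_11   where M_11 = det([-1 -6 7; -3 -3 5; -5 6 2]) = -81
  − (-1) · M_12   where M_12 = det([2 -6 7; -7 -3 5; 4 6 2]) = -486
  + (4) · M_13   where M_13 = det([2 -1 7; -7 -3 5; 4 -5 2]) = 333
  − (3) · M_14   where M_14 = det([2 -1 -6; -7 -3 -3; 4 -5 6]) = -378
det = (+1)·(1)·(-81) + (-1)·(-1)·(-486) + (+1)·(4)·(333) + (-1)·(3)·(-378) = 1899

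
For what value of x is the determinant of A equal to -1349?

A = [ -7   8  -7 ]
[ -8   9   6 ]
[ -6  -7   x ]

3

Expanding along the column containing x, det(A) is linear in x: det(A) = (1)·x + (-1352).
Set (1)·x + (-1352) = -1349  ⇒  (1)·x = 3  ⇒  x = 3.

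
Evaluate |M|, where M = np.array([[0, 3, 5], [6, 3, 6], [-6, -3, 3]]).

|M| = -162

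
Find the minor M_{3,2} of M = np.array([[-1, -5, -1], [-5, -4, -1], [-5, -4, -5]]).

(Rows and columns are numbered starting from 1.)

The minor is -4.

Delete row 3 and column 2; the remaining 2×2 submatrix is [-1 -1; -5 -1].
Its determinant is (-1)·(-1) − (-1)·(-5) = -4.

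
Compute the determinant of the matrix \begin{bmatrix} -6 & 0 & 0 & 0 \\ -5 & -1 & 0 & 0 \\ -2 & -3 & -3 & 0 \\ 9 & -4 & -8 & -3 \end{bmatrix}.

54

The matrix is lower triangular, so the determinant is the product of the diagonal entries:
det = (-6) · (-1) · (-3) · (-3) = 54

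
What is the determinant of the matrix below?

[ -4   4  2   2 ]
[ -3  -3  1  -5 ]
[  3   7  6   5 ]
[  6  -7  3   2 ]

1606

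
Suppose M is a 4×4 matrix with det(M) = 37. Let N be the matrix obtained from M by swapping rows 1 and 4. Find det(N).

-37

Swapping two rows multiplies the determinant by −1.
det(N) = (-1)·(37) = -37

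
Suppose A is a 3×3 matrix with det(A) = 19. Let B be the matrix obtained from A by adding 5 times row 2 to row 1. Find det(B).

det(B) = 19

Adding a multiple of one row to another leaves the determinant unchanged.
det(B) = (1)·(19) = 19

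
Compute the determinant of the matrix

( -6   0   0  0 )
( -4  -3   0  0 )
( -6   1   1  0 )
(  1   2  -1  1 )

The determinant is 18.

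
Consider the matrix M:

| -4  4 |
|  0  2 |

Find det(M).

|M| = -8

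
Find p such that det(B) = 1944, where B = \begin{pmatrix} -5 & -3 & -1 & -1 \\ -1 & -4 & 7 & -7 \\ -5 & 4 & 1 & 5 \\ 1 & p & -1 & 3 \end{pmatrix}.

Expanding along the row containing p, det(B) is linear in p: det(B) = (-284)·p + (808).
Set (-284)·p + (808) = 1944  ⇒  (-284)·p = 1136  ⇒  p = -4.

p = -4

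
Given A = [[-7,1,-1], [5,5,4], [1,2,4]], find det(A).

-105

Expand along row 1:
  + (-7) · |5 4; 2 4| = (-7)·(20 − 8) = -84
  − 1 · |5 4; 1 4| = −1·(20 − 4) = -16
  + (-1) · |5 5; 1 2| = (-1)·(10 − 5) = -5
Sum: (-84) + (-16) + (-5) = -105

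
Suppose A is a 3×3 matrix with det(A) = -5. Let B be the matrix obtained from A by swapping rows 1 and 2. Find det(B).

Swapping two rows multiplies the determinant by −1.
det(B) = (-1)·(-5) = 5

det(B) = 5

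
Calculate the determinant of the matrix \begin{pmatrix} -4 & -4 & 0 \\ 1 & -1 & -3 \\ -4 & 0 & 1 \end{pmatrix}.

Expand along column 2:
  − (-4) · |1 -3; -4 1| = −(-4)·(1 − 12) = -44
  + (-1) · |-4 0; -4 1| = (-1)·(-4 − 0) = 4
Sum: (-44) + (4) = -40

-40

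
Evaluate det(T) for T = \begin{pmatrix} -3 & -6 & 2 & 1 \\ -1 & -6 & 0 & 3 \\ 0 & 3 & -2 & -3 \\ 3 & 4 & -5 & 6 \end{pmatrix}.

Expand along row 2 (it has 1 zero):
  − (-1) · M_21   where M_21 = det([-6 2 1; 3 -2 -3; 4 -5 6]) = 95
  + (-6) · M_22   where M_22 = det([-3 2 1; 0 -2 -3; 3 -5 6]) = 69
  + (3) · M_24   where M_24 = det([-3 -6 2; 0 3 -2; 3 4 -5]) = 39
det = (-1)·(-1)·(95) + (+1)·(-6)·(69) + (+1)·(3)·(39) = -202

The determinant is -202.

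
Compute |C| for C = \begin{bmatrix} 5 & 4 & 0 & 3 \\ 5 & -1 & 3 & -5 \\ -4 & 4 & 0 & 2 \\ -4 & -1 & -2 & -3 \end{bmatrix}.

Expand along column 3 (it has 2 zeros):
  − (3) · M_23   where M_23 = det([5 4 3; -4 4 2; -4 -1 -3]) = -70
  − (-2) · M_43   where M_43 = det([5 4 3; 5 -1 -5; -4 4 2]) = 178
det = (-1)·(3)·(-70) + (-1)·(-2)·(178) = 566

The determinant is 566.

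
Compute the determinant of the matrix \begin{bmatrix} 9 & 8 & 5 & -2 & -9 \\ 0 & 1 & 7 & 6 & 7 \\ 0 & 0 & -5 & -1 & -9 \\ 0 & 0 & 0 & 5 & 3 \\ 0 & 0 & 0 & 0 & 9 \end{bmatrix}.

The determinant is -2025.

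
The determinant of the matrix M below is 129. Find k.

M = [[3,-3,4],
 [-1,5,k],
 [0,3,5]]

-9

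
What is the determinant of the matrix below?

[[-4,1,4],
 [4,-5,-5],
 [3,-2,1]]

Expand along row 1:
  + (-4) · |-5 -5; -2 1| = (-4)·(-5 − 10) = 60
  − 1 · |4 -5; 3 1| = −1·(4 − (-15)) = -19
  + 4 · |4 -5; 3 -2| = 4·(-8 − (-15)) = 28
Sum: (60) + (-19) + (28) = 69

The determinant is 69.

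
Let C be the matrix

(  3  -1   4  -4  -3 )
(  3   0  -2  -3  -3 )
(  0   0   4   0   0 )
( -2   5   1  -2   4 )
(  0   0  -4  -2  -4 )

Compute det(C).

480

Expand along row 3 (it has 4 zeros):
  + (4) · M_33   where M_33 = det([3 -1 -4 -3; 3 0 -3 -3; -2 5 -2 4; 0 0 -2 -4]) = 120
det = (+1)·(4)·(120) = 480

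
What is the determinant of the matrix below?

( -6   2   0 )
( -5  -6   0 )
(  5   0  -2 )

-92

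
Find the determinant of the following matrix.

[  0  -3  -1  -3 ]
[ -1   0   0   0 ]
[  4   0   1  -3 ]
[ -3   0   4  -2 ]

Expand along row 2 (it has 3 zeros):
  − (-1) · M_21   where M_21 = det([-3 -1 -3; 0 1 -3; 0 4 -2]) = -30
det = (-1)·(-1)·(-30) = -30

The determinant is -30.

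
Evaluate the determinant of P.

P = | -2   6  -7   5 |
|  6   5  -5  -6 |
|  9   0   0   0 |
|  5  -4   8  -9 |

1575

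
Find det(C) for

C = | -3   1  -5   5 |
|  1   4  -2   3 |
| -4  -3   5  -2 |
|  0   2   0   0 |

136

Expand along row 4 (it has 3 zeros):
  + (2) · M_42   where M_42 = det([-3 -5 5; 1 -2 3; -4 5 -2]) = 68
det = (+1)·(2)·(68) = 136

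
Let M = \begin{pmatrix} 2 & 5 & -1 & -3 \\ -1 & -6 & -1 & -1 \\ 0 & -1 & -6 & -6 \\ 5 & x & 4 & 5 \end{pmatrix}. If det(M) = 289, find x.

9

Expanding along the column containing x, det(M) is linear in x: det(M) = (-12)·x + (397).
Set (-12)·x + (397) = 289  ⇒  (-12)·x = -108  ⇒  x = 9.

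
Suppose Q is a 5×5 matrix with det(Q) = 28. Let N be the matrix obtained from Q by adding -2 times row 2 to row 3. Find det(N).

28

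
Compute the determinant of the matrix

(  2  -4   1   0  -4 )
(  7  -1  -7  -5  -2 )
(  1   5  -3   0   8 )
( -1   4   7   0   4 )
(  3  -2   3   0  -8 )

4380

Expand along column 4 (it has 4 zeros):
  + (-5) · M_24   where M_24 = det([2 -4 1 -4; 1 5 -3 8; -1 4 7 4; 3 -2 3 -8]) = -876
det = (+1)·(-5)·(-876) = 4380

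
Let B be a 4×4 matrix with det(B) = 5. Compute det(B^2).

det(B^2) = (det B)^2 = (5)^2 = 25

25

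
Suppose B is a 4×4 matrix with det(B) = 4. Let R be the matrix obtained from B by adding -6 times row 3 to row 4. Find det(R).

|R| = 4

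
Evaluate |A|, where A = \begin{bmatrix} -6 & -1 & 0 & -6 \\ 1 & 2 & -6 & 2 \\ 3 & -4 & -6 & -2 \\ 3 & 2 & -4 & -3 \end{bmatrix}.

Expand along row 1 (it has 1 zero):
  + (-6) · M_11   where M_11 = det([2 -6 2; -4 -6 -2; 2 -4 -3]) = 172
  − (-1) · M_12   where M_12 = det([1 -6 2; 3 -6 -2; 3 -4 -3]) = 4
  − (-6) · M_14   where M_14 = det([1 2 -6; 3 -4 -6; 3 2 -4]) = -92
det = (+1)·(-6)·(172) + (-1)·(-1)·(4) + (-1)·(-6)·(-92) = -1580

-1580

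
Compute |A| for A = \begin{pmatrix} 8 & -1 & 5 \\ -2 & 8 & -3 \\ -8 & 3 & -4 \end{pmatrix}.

90

Expand along row 1:
  + 8 · |8 -3; 3 -4| = 8·(-32 − (-9)) = -184
  − (-1) · |-2 -3; -8 -4| = −(-1)·(8 − 24) = -16
  + 5 · |-2 8; -8 3| = 5·(-6 − (-64)) = 290
Sum: (-184) + (-16) + (290) = 90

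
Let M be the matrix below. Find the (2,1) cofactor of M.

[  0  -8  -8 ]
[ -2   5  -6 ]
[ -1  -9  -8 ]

The cofactor is 8.

Delete row 2 and column 1; the remaining 2×2 submatrix is [-8 -8; -9 -8].
Its determinant is (-8)·(-8) − (-8)·(-9) = -8.
The cofactor carries sign (−1)^(2+1) = −1, so C_{2,1} = −(-8) = 8.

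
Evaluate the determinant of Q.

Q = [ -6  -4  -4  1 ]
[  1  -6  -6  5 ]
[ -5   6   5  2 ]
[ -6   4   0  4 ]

976

Expand along row 4 (it has 1 zero):
  − (-6) · M_41   where M_41 = det([-4 -4 1; -6 -6 5; 6 5 2]) = -14
  + (4) · M_42   where M_42 = det([-6 -4 1; 1 -6 5; -5 5 2]) = 305
  + (4) · M_44   where M_44 = det([-6 -4 -4; 1 -6 -6; -5 6 5]) = -40
det = (-1)·(-6)·(-14) + (+1)·(4)·(305) + (+1)·(4)·(-40) = 976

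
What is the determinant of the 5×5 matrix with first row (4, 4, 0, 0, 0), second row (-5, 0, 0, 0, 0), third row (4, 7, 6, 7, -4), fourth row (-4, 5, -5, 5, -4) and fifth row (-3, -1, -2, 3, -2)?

360

The matrix is block lower-triangular with a 2×2 block and a 3×3 block on the diagonal, so its determinant equals the product of the determinants of the diagonal blocks.
det of the 2×2 block = 20
det of the 3×3 block = 18
det = (20)·(18) = 360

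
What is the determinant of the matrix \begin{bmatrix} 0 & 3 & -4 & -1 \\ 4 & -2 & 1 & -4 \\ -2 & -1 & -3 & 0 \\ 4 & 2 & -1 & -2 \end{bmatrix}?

Expand along row 1 (it has 1 zero):
  − (3) · M_12   where M_12 = det([4 1 -4; -2 -3 0; 4 -1 -2]) = -36
  + (-4) · M_13   where M_13 = det([4 -2 -4; -2 -1 0; 4 2 -2]) = 16
  − (-1) · M_14   where M_14 = det([4 -2 1; -2 -1 -3; 4 2 -1]) = 56
det = (-1)·(3)·(-36) + (+1)·(-4)·(16) + (-1)·(-1)·(56) = 100

100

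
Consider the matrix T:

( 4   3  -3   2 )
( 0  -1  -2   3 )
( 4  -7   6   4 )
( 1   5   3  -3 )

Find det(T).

|T| = -541

Expand along row 2 (it has 1 zero):
  + (-1) · M_22   where M_22 = det([4 -3 2; 4 6 4; 1 3 -3]) = -156
  − (-2) · M_23   where M_23 = det([4 3 2; 4 -7 4; 1 5 -3]) = 106
  + (3) · M_24   where M_24 = det([4 3 -3; 4 -7 6; 1 5 3]) = -303
det = (+1)·(-1)·(-156) + (-1)·(-2)·(106) + (+1)·(3)·(-303) = -541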